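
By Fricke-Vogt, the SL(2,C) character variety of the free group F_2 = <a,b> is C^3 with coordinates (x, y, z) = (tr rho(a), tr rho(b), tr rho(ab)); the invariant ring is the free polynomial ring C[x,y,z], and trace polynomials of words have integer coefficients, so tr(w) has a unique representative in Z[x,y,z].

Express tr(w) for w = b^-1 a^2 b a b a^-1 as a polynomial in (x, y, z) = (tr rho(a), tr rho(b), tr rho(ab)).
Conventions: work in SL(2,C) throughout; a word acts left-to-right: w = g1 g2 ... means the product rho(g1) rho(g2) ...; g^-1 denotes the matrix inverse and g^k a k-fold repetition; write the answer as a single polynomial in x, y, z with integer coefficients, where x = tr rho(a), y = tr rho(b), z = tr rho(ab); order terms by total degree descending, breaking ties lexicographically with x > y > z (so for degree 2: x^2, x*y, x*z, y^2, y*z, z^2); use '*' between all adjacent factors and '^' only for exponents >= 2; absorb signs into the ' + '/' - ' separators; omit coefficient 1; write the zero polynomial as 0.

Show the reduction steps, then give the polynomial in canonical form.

trace(b a^2) = trace(a)*trace(b a) - trace(b) = x*z - y
trace(a^2 b a) = trace(a)*trace(b a^2) - trace(b a) = x^2*z - x*y - z
trace(b a b a) = trace(a b)*trace(a b) - trace(1)   [split at repeated a] = z^2 - 2
trace(b a b) = trace(b)*trace(a b) - trace(a) = y*z - x
trace(a b a b a) = trace(a)*trace(b a b a) - trace(b a b) = x*z^2 - y*z - x
trace(a^2 b a b a) = trace(a)*trace(a b a b a) - trace(a b a b) = x^2*z^2 - x*y*z - x^2 - z^2 + 2
trace(b a b a b a) = trace(a b a b)*trace(a b) - trace(b a)   [split at repeated a] = z^3 - 3*z
trace(b a b a b) = trace(b)*trace(a b a b) - trace(a b a) = y*z^2 - x*z - y
trace(a^2 b a b a b) = trace(a)*trace(b a b a b a) - trace(b a b a b) = x*z^3 - y*z^2 - 2*x*z + y
trace(b^-1 a^2 b a b a) = trace(a^2 b a b a)*trace(b) - trace(a^2 b a b a b) = x^2*y*z^2 - x*y^2*z - x*z^3 - x^2*y + 2*x*z + y
trace(b^-1 a^2 b a b a^-1) = trace(b^-1 a^2 b a b)*trace(a) - trace(b^-1 a^2 b a b a) = -x^2*y*z^2 + x^3*z + x*y^2*z + x*z^3 - 3*x*z - y

-x^2*y*z^2 + x^3*z + x*y^2*z + x*z^3 - 3*x*z - y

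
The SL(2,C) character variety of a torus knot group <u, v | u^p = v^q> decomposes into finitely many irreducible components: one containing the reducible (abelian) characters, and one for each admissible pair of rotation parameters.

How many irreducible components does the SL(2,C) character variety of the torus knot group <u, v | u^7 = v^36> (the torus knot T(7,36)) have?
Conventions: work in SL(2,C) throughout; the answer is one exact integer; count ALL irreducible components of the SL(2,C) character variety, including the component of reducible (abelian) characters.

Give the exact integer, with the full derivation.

In the torus knot group T(7,36), u^7 = v^36 is central, so an irreducible representation sends it to +I or -I (Schur).
So on each irreducible component the traces are pinned: tr(u) = 2*cos(pi*alpha/7) with 1 <= alpha <= 6, tr(v) = 2*cos(pi*beta/36) with 1 <= beta <= 35.
u^7 = (-1)^alpha I and v^36 = (-1)^beta I must agree, so alpha and beta have equal parity.
count pairs: odd alpha (3 choices) x odd beta (18), plus even alpha (3) x even beta (17): 3*18 + 3*17 = 105.
components with irreducible characters: 105; plus the single component of reducible (abelian) characters: total 106.

106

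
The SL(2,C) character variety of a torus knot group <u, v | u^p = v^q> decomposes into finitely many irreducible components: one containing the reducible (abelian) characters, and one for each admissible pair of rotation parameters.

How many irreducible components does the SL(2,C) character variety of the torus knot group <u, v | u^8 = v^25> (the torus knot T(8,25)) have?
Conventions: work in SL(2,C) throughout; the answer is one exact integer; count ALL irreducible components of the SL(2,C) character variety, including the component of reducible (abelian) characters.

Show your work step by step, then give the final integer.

85

Gamma = < u, v | u^8 = v^25 > (torus knot T(8,25)); the central element u^8 = v^25 acts as +I or -I in any irreducible SL(2,C) representation.
On an irreducible component, tr(u) is locked at 2*cos(pi*alpha/8) for some alpha in 1..7, and tr(v) at 2*cos(pi*beta/25) for some beta in 1..24.
Consistency of u^8 = (-1)^alpha I with v^25 = (-1)^beta I forces alpha = beta (mod 2).
count pairs: odd alpha (4 choices) x odd beta (12), plus even alpha (3) x even beta (12): 4*12 + 3*12 = 84.
Total: 84 irreducible-character components + 1 reducible (abelian) component = 85.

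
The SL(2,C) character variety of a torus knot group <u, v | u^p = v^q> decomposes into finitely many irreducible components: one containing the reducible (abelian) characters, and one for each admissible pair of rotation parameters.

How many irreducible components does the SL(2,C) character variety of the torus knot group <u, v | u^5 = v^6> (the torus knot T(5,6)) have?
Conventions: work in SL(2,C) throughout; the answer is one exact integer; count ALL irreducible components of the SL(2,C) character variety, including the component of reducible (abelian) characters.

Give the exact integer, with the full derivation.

Gamma = < u, v | u^5 = v^6 > (torus knot T(5,6)); the central element u^5 = v^6 acts as +I or -I in any irreducible SL(2,C) representation.
This locks tr(u) to 2*cos(pi*alpha/5), alpha in 1..4, and tr(v) to 2*cos(pi*beta/6), beta in 1..5, on each component of irreducible characters.
Consistency of u^5 = (-1)^alpha I with v^6 = (-1)^beta I forces alpha = beta (mod 2).
Enumerate parity-matched pairs: 2*3 odd-odd plus 2*2 even-even gives 10.
components with irreducible characters: 10; plus the single component of reducible (abelian) characters: total 11.

11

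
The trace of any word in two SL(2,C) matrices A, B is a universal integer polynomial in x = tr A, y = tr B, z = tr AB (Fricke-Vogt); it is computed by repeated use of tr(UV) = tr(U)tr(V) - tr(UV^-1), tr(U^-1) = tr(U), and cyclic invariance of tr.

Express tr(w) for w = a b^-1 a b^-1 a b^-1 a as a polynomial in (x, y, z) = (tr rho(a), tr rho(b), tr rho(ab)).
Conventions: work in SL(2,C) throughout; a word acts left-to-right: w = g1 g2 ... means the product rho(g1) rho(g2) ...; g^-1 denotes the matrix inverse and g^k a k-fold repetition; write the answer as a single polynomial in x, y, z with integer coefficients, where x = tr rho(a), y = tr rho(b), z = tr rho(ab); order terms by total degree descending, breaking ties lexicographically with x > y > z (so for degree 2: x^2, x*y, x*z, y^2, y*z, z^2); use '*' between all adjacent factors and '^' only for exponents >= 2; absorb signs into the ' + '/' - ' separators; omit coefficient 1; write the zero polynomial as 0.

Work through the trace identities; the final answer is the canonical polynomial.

trace(a^2) = trace(a) * trace(a) - trace(1) = x^2 - 2
trace(a^3) = trace(a) * trace(a^2) - trace(a) = x^3 - 3*x
trace(a^4) = trace(a) * trace(a^3) - trace(a^2) = x^4 - 4*x^2 + 2
trace(b a^2) = trace(a) * trace(b a) - trace(b) = x*z - y
trace(a^2 b a) = trace(a) * trace(b a^2) - trace(b a) = x^2*z - x*y - z
trace(a^4 b) = trace(a) * trace(a^2 b a) - trace(a^2 b) = x^3*z - x^2*y - 2*x*z + y
trace(a b^-1 a^3) = trace(a^4) * trace(b) - trace(a^4 b) = x^4*y - x^3*z - 3*x^2*y + 2*x*z + y
trace(b a b a) = trace(a b) * trace(a b) - trace(1) = z^2 - 2
trace(b a b) = trace(b) * trace(a b) - trace(a) = y*z - x
trace(a b a b a) = trace(a) * trace(b a b a) - trace(b a b) = x*z^2 - y*z - x
trace(a^3 b a b) = trace(a) * trace(a b a b a) - trace(a b a b) = x^2*z^2 - x*y*z - x^2 - z^2 + 2
trace(a b^-1 a^3 b) = trace(a^3 b a) * trace(b) - trace(a^3 b a b) = x^3*y*z - x^2*y^2 - x^2*z^2 - x*y*z + x^2 + y^2 + z^2 - 2
trace(a^2 b^-1 a b^-1 a) = trace(a b^-1 a^3) * trace(b) - trace(a b^-1 a^3 b) = x^4*y^2 - 2*x^3*y*z - 2*x^2*y^2 + x^2*z^2 + 3*x*y*z - x^2 - z^2 + 2
trace(b a^2 b) = trace(b) * trace(a^2 b) - trace(a^2) = x*y*z - x^2 - y^2 + 2
trace(a^2 b a^2 b) = trace(a) * trace(b a^2 b a) - trace(b a^2 b) = x^2*z^2 - 2*x*y*z + y^2 - 2
trace(a b a^2 b^-1 a) = trace(a^2 b a^2) * trace(b) - trace(a^2 b a^2 b) = x^3*y*z - x^2*y^2 - x^2*z^2 + 2
trace(b a b a b a) = trace(a b) * trace(a b a b) - trace(a^-1 b^-1) = z^3 - 3*z
trace(b a b a b) = trace(b) * trace(a b a b) - trace(a b a) = y*z^2 - x*z - y
trace(a b a b a^2 b) = trace(a) * trace(b a b a b a) - trace(b a b a b) = x*z^3 - y*z^2 - 2*x*z + y
trace(a b a^2 b^-1 a b) = trace(a b a b a^2) * trace(b) - trace(a b a b a^2 b) = x^2*y*z^2 - x*y^2*z - x*z^3 - x^2*y + 2*x*z + y
trace(a^2 b^-1 a b^-1 a b) = trace(a b a^2 b^-1 a) * trace(b) - trace(a b a^2 b^-1 a b) = x^3*y^2*z - x^2*y^3 - 2*x^2*y*z^2 + x*y^2*z + x*z^3 + x^2*y - 2*x*z + y
trace(a b^-1 a b^-1 a b^-1 a) = trace(a^2 b^-1 a b^-1 a) * trace(b) - trace(a^2 b^-1 a b^-1 a b) = x^4*y^3 - 3*x^3*y^2*z - x^2*y^3 + 3*x^2*y*z^2 + 2*x*y^2*z - x*z^3 - 2*x^2*y - y*z^2 + 2*x*z + y

x^4*y^3 - 3*x^3*y^2*z - x^2*y^3 + 3*x^2*y*z^2 + 2*x*y^2*z - x*z^3 - 2*x^2*y - y*z^2 + 2*x*z + y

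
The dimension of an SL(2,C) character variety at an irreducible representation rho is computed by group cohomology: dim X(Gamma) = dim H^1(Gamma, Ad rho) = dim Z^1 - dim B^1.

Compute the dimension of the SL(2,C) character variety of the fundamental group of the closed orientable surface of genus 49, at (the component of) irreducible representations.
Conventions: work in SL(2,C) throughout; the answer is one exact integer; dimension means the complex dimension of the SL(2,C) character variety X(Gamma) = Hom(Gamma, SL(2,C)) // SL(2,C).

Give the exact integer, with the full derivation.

pi_1 of the closed genus-49 surface has 98 generators bound by the single product-of-commutators relator.
Unconstrained cocycle data is one sl_2 vector per generator (294 dimensions), cut by the relator condition d_2(z) = 0.
At an irreducible rho, H^2 = coker(d_2) vanishes (Poincare duality: H^2 is dual to H^0 = invariants = 0), so d_2 is surjective onto sl_2 and dim Z^1 = 294 - 3 = 291.
dim B^1 = 3 (coboundaries, injective at irreducible rho).
dim H^1 = 291 - 3 = 288 = dim X.

288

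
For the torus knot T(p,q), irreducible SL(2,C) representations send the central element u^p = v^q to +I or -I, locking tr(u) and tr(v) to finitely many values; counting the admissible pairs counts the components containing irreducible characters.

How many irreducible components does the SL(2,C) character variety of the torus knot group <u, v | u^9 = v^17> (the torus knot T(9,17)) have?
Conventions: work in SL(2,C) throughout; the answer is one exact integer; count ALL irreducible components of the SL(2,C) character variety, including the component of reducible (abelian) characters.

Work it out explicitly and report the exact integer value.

65

In the torus knot group T(9,17), u^9 = v^17 is central, so an irreducible representation sends it to +I or -I (Schur).
On an irreducible component, tr(u) is locked at 2*cos(pi*alpha/9) for some alpha in 1..8, and tr(v) at 2*cos(pi*beta/17) for some beta in 1..16.
u^9 = (-1)^alpha I and v^17 = (-1)^beta I must agree, so alpha and beta have equal parity.
count pairs: odd alpha (4 choices) x odd beta (8), plus even alpha (4) x even beta (8): 4*8 + 4*8 = 64.
Total: 64 irreducible-character components + 1 reducible (abelian) component = 65.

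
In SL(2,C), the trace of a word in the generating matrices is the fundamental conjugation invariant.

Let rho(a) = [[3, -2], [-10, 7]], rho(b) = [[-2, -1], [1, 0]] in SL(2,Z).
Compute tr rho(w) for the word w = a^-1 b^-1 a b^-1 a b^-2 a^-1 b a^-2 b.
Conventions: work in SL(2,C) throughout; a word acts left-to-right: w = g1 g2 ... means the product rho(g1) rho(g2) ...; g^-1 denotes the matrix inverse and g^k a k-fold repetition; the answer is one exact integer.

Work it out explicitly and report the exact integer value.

rho(a^-1) = [[7, 2], [10, 3]]
... * rho(b^-1) = [[0, 1], [-1, -2]]  ->  [[-2, 3], [-3, 4]]
... * rho(a) = [[3, -2], [-10, 7]]  ->  [[-36, 25], [-49, 34]]
... * rho(b^-1) = [[0, 1], [-1, -2]]  ->  [[-25, -86], [-34, -117]]
... * rho(a) = [[3, -2], [-10, 7]]  ->  [[785, -552], [1068, -751]]
... * rho(b^-1) = [[0, 1], [-1, -2]]  ->  [[552, 1889], [751, 2570]]
... * rho(b^-1) = [[0, 1], [-1, -2]]  ->  [[-1889, -3226], [-2570, -4389]]
... * rho(a^-1) = [[7, 2], [10, 3]]  ->  [[-45483, -13456], [-61880, -18307]]
... * rho(b) = [[-2, -1], [1, 0]]  ->  [[77510, 45483], [105453, 61880]]
... * rho(a^-1) = [[7, 2], [10, 3]]  ->  [[997400, 291469], [1356971, 396546]]
... * rho(a^-1) = [[7, 2], [10, 3]]  ->  [[9896490, 2869207], [13464257, 3903580]]
... * rho(b) = [[-2, -1], [1, 0]]  ->  [[-16923773, -9896490], [-23024934, -13464257]]
tr = -16923773 + -13464257 = -30388030

-30388030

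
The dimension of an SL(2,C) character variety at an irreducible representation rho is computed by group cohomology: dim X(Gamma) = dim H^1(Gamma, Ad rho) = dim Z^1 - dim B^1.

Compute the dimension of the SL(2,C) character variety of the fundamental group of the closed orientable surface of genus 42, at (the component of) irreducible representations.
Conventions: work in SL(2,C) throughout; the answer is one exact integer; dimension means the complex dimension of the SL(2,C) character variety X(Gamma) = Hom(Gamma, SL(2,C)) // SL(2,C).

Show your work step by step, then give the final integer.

Gamma = pi_1(Sigma_42) = < a_1, b_1, ..., a_42, b_42 | prod [a_i, b_i] > has 2g = 84 generators and 1 relator.
Before the relator condition, cocycle space has dim 3*84 = 252.
d_2 is surjective at irreducible rho (its cokernel H^2 is dual to H^0 = 0), so dim Z^1 = 252 - 3 = 249.
dim B^1 = 3 (coboundaries, injective at irreducible rho).
dim X = dim H^1 = 249 - 3 = 246.

246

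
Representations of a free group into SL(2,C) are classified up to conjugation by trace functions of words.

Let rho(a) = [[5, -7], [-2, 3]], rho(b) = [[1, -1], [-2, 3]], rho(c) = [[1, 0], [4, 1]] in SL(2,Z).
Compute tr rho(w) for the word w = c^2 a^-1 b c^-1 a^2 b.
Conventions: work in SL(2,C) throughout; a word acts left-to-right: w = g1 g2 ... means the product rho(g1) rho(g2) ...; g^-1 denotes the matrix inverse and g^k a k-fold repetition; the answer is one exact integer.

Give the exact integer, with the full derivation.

149564

rho(c) = [[1, 0], [4, 1]]
... * rho(c) = [[1, 0], [4, 1]]  ->  [[1, 0], [8, 1]]
... * rho(a^-1) = [[3, 7], [2, 5]]  ->  [[3, 7], [26, 61]]
... * rho(b) = [[1, -1], [-2, 3]]  ->  [[-11, 18], [-96, 157]]
... * rho(c^-1) = [[1, 0], [-4, 1]]  ->  [[-83, 18], [-724, 157]]
... * rho(a) = [[5, -7], [-2, 3]]  ->  [[-451, 635], [-3934, 5539]]
... * rho(a) = [[5, -7], [-2, 3]]  ->  [[-3525, 5062], [-30748, 44155]]
... * rho(b) = [[1, -1], [-2, 3]]  ->  [[-13649, 18711], [-119058, 163213]]
tr = -13649 + 163213 = 149564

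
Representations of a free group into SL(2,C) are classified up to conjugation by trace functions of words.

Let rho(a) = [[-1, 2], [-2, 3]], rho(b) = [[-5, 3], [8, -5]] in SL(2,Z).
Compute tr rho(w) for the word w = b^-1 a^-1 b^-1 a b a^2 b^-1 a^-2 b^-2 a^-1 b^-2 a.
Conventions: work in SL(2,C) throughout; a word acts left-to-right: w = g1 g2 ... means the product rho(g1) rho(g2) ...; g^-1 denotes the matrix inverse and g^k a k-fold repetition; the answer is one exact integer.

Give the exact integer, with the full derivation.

rho(b^-1) = [[-5, -3], [-8, -5]]
... * rho(a^-1) = [[3, -2], [2, -1]]  ->  [[-21, 13], [-34, 21]]
... * rho(b^-1) = [[-5, -3], [-8, -5]]  ->  [[1, -2], [2, -3]]
... * rho(a) = [[-1, 2], [-2, 3]]  ->  [[3, -4], [4, -5]]
... * rho(b) = [[-5, 3], [8, -5]]  ->  [[-47, 29], [-60, 37]]
... * rho(a) = [[-1, 2], [-2, 3]]  ->  [[-11, -7], [-14, -9]]
... * rho(a) = [[-1, 2], [-2, 3]]  ->  [[25, -43], [32, -55]]
... * rho(b^-1) = [[-5, -3], [-8, -5]]  ->  [[219, 140], [280, 179]]
... * rho(a^-1) = [[3, -2], [2, -1]]  ->  [[937, -578], [1198, -739]]
... * rho(a^-1) = [[3, -2], [2, -1]]  ->  [[1655, -1296], [2116, -1657]]
... * rho(b^-1) = [[-5, -3], [-8, -5]]  ->  [[2093, 1515], [2676, 1937]]
... * rho(b^-1) = [[-5, -3], [-8, -5]]  ->  [[-22585, -13854], [-28876, -17713]]
... * rho(a^-1) = [[3, -2], [2, -1]]  ->  [[-95463, 59024], [-122054, 75465]]
... * rho(b^-1) = [[-5, -3], [-8, -5]]  ->  [[5123, -8731], [6550, -11163]]
... * rho(b^-1) = [[-5, -3], [-8, -5]]  ->  [[44233, 28286], [56554, 36165]]
... * rho(a) = [[-1, 2], [-2, 3]]  ->  [[-100805, 173324], [-128884, 221603]]
tr = -100805 + 221603 = 120798

120798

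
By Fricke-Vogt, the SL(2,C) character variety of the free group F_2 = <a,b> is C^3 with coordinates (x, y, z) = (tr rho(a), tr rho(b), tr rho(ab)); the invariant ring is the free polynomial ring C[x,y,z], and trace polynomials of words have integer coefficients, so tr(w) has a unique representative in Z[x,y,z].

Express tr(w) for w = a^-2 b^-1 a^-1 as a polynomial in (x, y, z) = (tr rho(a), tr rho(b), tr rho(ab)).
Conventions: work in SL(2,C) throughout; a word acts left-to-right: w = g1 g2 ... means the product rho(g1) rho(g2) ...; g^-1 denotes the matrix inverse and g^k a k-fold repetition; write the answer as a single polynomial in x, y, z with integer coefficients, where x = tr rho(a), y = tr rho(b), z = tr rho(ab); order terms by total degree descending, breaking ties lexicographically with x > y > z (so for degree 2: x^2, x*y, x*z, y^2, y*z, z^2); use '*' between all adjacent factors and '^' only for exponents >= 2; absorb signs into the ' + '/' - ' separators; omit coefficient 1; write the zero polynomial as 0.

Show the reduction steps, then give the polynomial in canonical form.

trace(a^-1) = trace(a) = x
trace(a^-2) = trace(a^-1) trace(a) - trace(1)  (eliminate a^-1) = x^2 - 2
trace(a^-1 b) = trace(b) trace(a) - trace(b a)  (eliminate a^-1) = x*y - z
trace(a^-2 b) = trace(a^-1 b) trace(a) - trace(a^-1 b a)  (eliminate a^-1) = x^2*y - x*z - y
trace(a^-1 b^-1 a^-1) = trace(a^-2) trace(b) - trace(a^-2 b)  (eliminate b^-1) = x*z - y
trace(a^-2 b^-1 a^-1) = trace(a^-1 b^-1 a^-1) trace(a) - trace(a^-1 b^-1)  (eliminate a^-1) = x^2*z - x*y - z

x^2*z - x*y - z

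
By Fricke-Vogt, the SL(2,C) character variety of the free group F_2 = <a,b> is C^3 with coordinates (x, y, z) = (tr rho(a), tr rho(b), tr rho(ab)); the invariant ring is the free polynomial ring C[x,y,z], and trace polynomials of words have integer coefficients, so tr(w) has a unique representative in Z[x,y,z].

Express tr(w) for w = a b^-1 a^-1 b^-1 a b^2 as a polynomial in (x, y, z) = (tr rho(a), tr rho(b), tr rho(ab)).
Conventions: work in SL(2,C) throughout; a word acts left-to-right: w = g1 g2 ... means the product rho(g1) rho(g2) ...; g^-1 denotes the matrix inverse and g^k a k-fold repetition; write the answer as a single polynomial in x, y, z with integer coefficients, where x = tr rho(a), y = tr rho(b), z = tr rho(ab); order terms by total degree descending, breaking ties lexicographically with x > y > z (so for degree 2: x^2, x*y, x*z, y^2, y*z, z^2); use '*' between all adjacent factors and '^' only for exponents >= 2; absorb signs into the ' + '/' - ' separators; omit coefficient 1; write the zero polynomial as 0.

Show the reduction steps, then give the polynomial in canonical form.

x*y^2*z^2 - 2*x^2*y*z - y^3*z - y*z^3 + x^3 + x*y^2 + x*z^2 + 4*y*z - 3*x

tr(b^2 a) = tr(b) * tr(a b) - tr(a) = y*z - x
tr(b^2) = tr(b) * tr(b) - tr(1) = y^2 - 2
tr(a b^2 a) = tr(a) * tr(b^2 a) - tr(b^2) = x*y*z - x^2 - y^2 + 2
tr(a b a b) = tr(b a) * tr(b a) - tr(1) = z^2 - 2
tr(a b a) = tr(a) * tr(b a) - tr(b) = x*z - y
tr(a b^2 a b) = tr(b) * tr(a b a b) - tr(a b a) = y*z^2 - x*z - y
tr(a b^2 a b^-1) = tr(a b^2 a) * tr(b) - tr(a b^2 a b) = x*y^2*z - x^2*y - y^3 - y*z^2 + x*z + 3*y
tr(b^-1 a b^2 a b^-1) = tr(a b^2 a b^-1) * tr(b) - tr(a b^2 a) = x*y^3*z - x^2*y^2 - y^4 - y^2*z^2 + x^2 + 4*y^2 - 2
tr(a^3 b) = tr(a) * tr(a b a) - tr(a b) = x^2*z - x*y - z
tr(a^2) = tr(a) * tr(a) - tr(1) = x^2 - 2
tr(a^3) = tr(a) * tr(a^2) - tr(a) = x^3 - 3*x
tr(a b^2 a^2) = tr(b) * tr(a^3 b) - tr(a^3) = x^2*y*z - x^3 - x*y^2 - y*z + 3*x
tr(a^2 b a b) = tr(a) * tr(b a b a) - tr(b a b) = x*z^2 - y*z - x
tr(a b^2 a^2 b) = tr(b) * tr(a^2 b a b) - tr(a^2 b a) = x*y*z^2 - x^2*z - y^2*z + z
tr(a b^-1 a b^2 a) = tr(a b^2 a^2) * tr(b) - tr(a b^2 a^2 b) = x^2*y^2*z - x^3*y - x*y^3 - x*y*z^2 + x^2*z + 3*x*y - z
tr(b^2 a b) = tr(b) * tr(b a b) - tr(b a) = y^2*z - x*y - z
tr(a b^2 a b a) = tr(a) * tr(b^2 a b a) - tr(b^2 a b) = x*y*z^2 - x^2*z - y^2*z + z
tr(a b a b a b) = tr(a b a b) * tr(a b) - tr(b a) = z^3 - 3*z
tr(a b^2 a b a b) = tr(b) * tr(a b a b a b) - tr(a b a b a) = y*z^3 - x*z^2 - 2*y*z + x
tr(a b^-1 a b^2 a b) = tr(a b^2 a b a) * tr(b) - tr(a b^2 a b a b) = x*y^2*z^2 - x^2*y*z - y^3*z - y*z^3 + x*z^2 + 3*y*z - x
tr(b^-1 a b^2 a b^-1 a) = tr(a b^-1 a b^2 a) * tr(b) - tr(a b^-1 a b^2 a b) = x^2*y^3*z - x^3*y^2 - x*y^4 - 2*x*y^2*z^2 + 2*x^2*y*z + y^3*z + y*z^3 + 3*x*y^2 - x*z^2 - 4*y*z + x
tr(a b^-1 a^-1 b^-1 a b^2) = tr(b^-1 a b^2 a b^-1) * tr(a) - tr(b^-1 a b^2 a b^-1 a) = x*y^2*z^2 - 2*x^2*y*z - y^3*z - y*z^3 + x^3 + x*y^2 + x*z^2 + 4*y*z - 3*x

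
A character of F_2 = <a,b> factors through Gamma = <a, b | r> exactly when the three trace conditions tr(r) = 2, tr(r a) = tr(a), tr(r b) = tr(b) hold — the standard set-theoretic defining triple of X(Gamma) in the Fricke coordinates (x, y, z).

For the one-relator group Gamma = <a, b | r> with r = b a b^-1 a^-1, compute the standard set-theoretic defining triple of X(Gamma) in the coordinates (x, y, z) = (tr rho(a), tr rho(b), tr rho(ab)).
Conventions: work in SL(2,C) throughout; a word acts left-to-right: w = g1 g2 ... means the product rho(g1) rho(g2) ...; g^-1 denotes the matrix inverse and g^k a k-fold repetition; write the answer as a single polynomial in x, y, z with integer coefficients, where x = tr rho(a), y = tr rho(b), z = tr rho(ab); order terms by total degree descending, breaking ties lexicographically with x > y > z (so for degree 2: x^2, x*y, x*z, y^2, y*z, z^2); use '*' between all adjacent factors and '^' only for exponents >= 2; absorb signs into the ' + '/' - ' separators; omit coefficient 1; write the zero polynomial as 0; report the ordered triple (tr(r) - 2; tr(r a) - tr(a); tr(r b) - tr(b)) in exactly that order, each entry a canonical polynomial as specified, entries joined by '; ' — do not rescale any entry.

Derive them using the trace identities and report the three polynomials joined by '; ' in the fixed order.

-x*y*z + x^2 + y^2 + z^2 - 4; 0; -x*y^2*z + x^2*y + y^3 + y*z^2 - 4*y

use: tr(a b a) = tr(a) * tr(b a) - tr(b) = x*z - y
apply: tr(a b a b) = tr(a b) * tr(a b) - tr(1)   [split at repeated a] = z^2 - 2
tr(b a b^-1 a) = tr(a b a) * tr(b) - tr(a b a b) = x*y*z - y^2 - z^2 + 2
tr(b a b^-1 a^-1) = tr(b a b^-1) * tr(a) - tr(b a b^-1 a) = -x*y*z + x^2 + y^2 + z^2 - 2
apply: tr(b^2) = tr(b) * tr(b) - tr(1) = y^2 - 2
apply: tr(b a b) = tr(b) * tr(a b) - tr(a) = y*z - x
tr(b^2 a b) = tr(b) * tr(b a b) - tr(b a) = y^2*z - x*y - z
use: tr(b^2 a b a) = tr(b) * tr(a b a b) - tr(a b a) = y*z^2 - x*z - y
tr(a^-1 b^2 a b) = tr(b^2 a b) * tr(a) - tr(b^2 a b a) = x*y^2*z - x^2*y - y*z^2 + y
tr(b a b^-1 a^-1 b) = tr(a^-1 b^2 a) * tr(b) - tr(a^-1 b^2 a b) = -x*y^2*z + x^2*y + y^3 + y*z^2 - 3*y
assemble the triple (tr(r) - 2; tr(r a) - x; tr(r b) - y)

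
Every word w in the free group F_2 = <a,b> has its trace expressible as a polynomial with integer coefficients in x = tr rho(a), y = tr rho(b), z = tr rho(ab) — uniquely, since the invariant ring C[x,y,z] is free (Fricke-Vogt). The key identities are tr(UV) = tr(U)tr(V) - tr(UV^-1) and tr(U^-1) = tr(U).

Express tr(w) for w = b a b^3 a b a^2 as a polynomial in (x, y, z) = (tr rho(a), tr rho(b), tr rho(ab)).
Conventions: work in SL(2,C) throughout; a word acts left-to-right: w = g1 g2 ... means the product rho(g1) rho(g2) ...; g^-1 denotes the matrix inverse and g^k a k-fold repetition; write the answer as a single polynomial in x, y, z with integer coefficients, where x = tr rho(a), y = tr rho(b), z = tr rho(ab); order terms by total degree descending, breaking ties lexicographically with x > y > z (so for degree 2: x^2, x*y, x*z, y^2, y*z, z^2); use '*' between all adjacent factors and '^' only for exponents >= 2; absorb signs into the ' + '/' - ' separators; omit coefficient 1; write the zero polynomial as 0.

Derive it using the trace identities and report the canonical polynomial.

x*y^2*z^3 - x^2*y*z^2 - y^3*z^2 - x*z^3 + y*z^2 + 2*x*z + y

tr(b a b a) = tr(a b) tr(a b) - tr(1) = z^2 - 2
tr(a b a b a b) = tr(b a b a) tr(b a) - tr(a b) = z^3 - 3*z
tr(b a b) = tr(b) tr(a b) - tr(a) = y*z - x
tr(a b a b a) = tr(a) tr(b a b a) - tr(b a b) = x*z^2 - y*z - x
tr(b a b^2 a b a) = tr(b) tr(a b a b a b) - tr(a b a b a) = y*z^3 - x*z^2 - 2*y*z + x
tr(a b a) = tr(a) tr(b a) - tr(b) = x*z - y
tr(a b^2 a b) = tr(b) tr(a b a b) - tr(a b a) = y*z^2 - x*z - y
tr(b^2) = tr(b) tr(b) - tr(1) = y^2 - 2
tr(a b^2 a) = tr(a) tr(b^2 a) - tr(b^2) = x*y*z - x^2 - y^2 + 2
tr(b a b^2 a b) = tr(b) tr(a b^2 a b) - tr(a b^2 a) = y^2*z^2 - 2*x*y*z + x^2 - 2
tr(a b a^2 b a b^2) = tr(a) tr(b a b^2 a b a) - tr(b a b^2 a b) = x*y*z^3 - x^2*z^2 - y^2*z^2 + 2
tr(a b a^2 b a b) = tr(a) tr(b a b a b a) - tr(b a b a b) = x*z^3 - y*z^2 - 2*x*z + y
tr(b a b^3 a b a^2) = tr(b) tr(a b a^2 b a b^2) - tr(a b a^2 b a b) = x*y^2*z^3 - x^2*y*z^2 - y^3*z^2 - x*z^3 + y*z^2 + 2*x*z + y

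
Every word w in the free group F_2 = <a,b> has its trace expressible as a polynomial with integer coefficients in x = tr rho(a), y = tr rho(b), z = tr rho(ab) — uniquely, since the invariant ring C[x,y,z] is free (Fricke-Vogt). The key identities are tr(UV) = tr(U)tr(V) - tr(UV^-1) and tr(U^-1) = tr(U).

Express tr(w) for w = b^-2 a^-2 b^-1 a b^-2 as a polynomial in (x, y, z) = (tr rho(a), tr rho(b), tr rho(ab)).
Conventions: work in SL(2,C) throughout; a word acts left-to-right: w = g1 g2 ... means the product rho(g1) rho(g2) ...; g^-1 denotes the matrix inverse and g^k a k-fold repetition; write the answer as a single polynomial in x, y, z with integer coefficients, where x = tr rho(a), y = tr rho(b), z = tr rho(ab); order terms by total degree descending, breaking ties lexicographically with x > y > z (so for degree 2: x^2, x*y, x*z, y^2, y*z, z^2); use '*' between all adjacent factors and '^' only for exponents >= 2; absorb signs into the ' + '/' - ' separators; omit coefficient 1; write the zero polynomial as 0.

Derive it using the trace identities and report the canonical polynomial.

apply: tr(b^-1) = tr(b) = y
tr(b^-1 a) = tr(a) tr(b) - tr(a b) = x*y - z
tr(b^-1 a^-1) = tr(b^-1) tr(a) - tr(b^-1 a) = z
apply: tr(a^-1 b^-2) = tr(b^-1 a^-1) tr(b) - tr(b^-1 a^-1 b) = y*z - x
use: tr(b^-1 a^-1 b^-2) = tr(a^-1 b^-2) tr(b) - tr(a^-1 b^-1) = y^2*z - x*y - z
tr(b^-4 a^-1) = tr(b^-1 a^-1 b^-2) tr(b) - tr(b^-1 a^-1 b^-1) = y^3*z - x*y^2 - 2*y*z + x
apply: tr(b^-2 a) = tr(b^-1 a) tr(b) - tr(b^-1 a b) = x*y^2 - y*z - x
apply: tr(a b^-3) = tr(b^-2 a) tr(b) - tr(b^-2 a b) = x*y^3 - y^2*z - 2*x*y + z
use: tr(a b a) = tr(a) tr(b a) - tr(b) = x*z - y
use: tr(a b a b) = tr(a b) tr(a b) - tr(1) = z^2 - 2
tr(b^-1 a b a) = tr(a b a) tr(b) - tr(a b a b) = x*y*z - y^2 - z^2 + 2
tr(b^-2 a b a) = tr(b^-1 a b a) tr(b) - tr(b^-1 a b a b) = x*y^2*z - y^3 - y*z^2 - x*z + 3*y
use: tr(b^-1 a b a b^-2) = tr(b^-2 a b a) tr(b) - tr(b^-2 a b a b) = x*y^3*z - y^4 - y^2*z^2 - 2*x*y*z + 4*y^2 + z^2 - 2
apply: tr(b a b^-4 a) = tr(b^-1 a b a b^-2) tr(b) - tr(b^-1 a b a b^-1) = x*y^4*z - y^5 - y^3*z^2 - 3*x*y^2*z + 5*y^3 + 2*y*z^2 + x*z - 5*y
tr(b a b^-4 a^-1) = tr(b a b^-4) tr(a) - tr(b a b^-4 a) = -x*y^4*z + x^2*y^3 + y^5 + y^3*z^2 + 2*x*y^2*z - 2*x^2*y - 5*y^3 - 2*y*z^2 + 5*y
use: tr(a b^-4 a^-2 b) = tr(b a b^-4 a^-1) tr(a) - tr(b a b^-4) = -x^2*y^4*z + x^3*y^3 + x*y^5 + x*y^3*z^2 + 2*x^2*y^2*z - 2*x^3*y - 6*x*y^3 - 2*x*y*z^2 + y^2*z + 7*x*y - z
use: tr(b^-2 a^-2 b^-1 a b^-2) = tr(a b^-4 a^-2) tr(b) - tr(a b^-4 a^-2 b) = x^2*y^4*z - x^3*y^3 - x*y^5 - x*y^3*z^2 - 2*x^2*y^2*z + y^4*z + 2*x^3*y + 5*x*y^3 + 2*x*y*z^2 - 3*y^2*z - 6*x*y + z

x^2*y^4*z - x^3*y^3 - x*y^5 - x*y^3*z^2 - 2*x^2*y^2*z + y^4*z + 2*x^3*y + 5*x*y^3 + 2*x*y*z^2 - 3*y^2*z - 6*x*y + z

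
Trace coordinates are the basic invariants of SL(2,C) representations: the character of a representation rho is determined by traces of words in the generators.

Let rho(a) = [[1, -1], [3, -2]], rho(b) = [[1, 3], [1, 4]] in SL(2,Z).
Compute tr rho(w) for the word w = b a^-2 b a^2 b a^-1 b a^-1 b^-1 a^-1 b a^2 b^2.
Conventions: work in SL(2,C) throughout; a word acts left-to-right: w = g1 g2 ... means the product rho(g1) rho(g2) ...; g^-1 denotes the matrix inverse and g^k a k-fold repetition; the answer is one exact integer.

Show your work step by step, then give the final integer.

rho(b) = [[1, 3], [1, 4]]
... * rho(a^-1) = [[-2, 1], [-3, 1]]  ->  [[-11, 4], [-14, 5]]
... * rho(a^-1) = [[-2, 1], [-3, 1]]  ->  [[10, -7], [13, -9]]
... * rho(b) = [[1, 3], [1, 4]]  ->  [[3, 2], [4, 3]]
... * rho(a) = [[1, -1], [3, -2]]  ->  [[9, -7], [13, -10]]
... * rho(a) = [[1, -1], [3, -2]]  ->  [[-12, 5], [-17, 7]]
... * rho(b) = [[1, 3], [1, 4]]  ->  [[-7, -16], [-10, -23]]
... * rho(a^-1) = [[-2, 1], [-3, 1]]  ->  [[62, -23], [89, -33]]
... * rho(b) = [[1, 3], [1, 4]]  ->  [[39, 94], [56, 135]]
... * rho(a^-1) = [[-2, 1], [-3, 1]]  ->  [[-360, 133], [-517, 191]]
... * rho(b^-1) = [[4, -3], [-1, 1]]  ->  [[-1573, 1213], [-2259, 1742]]
... * rho(a^-1) = [[-2, 1], [-3, 1]]  ->  [[-493, -360], [-708, -517]]
... * rho(b) = [[1, 3], [1, 4]]  ->  [[-853, -2919], [-1225, -4192]]
... * rho(a) = [[1, -1], [3, -2]]  ->  [[-9610, 6691], [-13801, 9609]]
... * rho(a) = [[1, -1], [3, -2]]  ->  [[10463, -3772], [15026, -5417]]
... * rho(b) = [[1, 3], [1, 4]]  ->  [[6691, 16301], [9609, 23410]]
... * rho(b) = [[1, 3], [1, 4]]  ->  [[22992, 85277], [33019, 122467]]
tr = 22992 + 122467 = 145459

145459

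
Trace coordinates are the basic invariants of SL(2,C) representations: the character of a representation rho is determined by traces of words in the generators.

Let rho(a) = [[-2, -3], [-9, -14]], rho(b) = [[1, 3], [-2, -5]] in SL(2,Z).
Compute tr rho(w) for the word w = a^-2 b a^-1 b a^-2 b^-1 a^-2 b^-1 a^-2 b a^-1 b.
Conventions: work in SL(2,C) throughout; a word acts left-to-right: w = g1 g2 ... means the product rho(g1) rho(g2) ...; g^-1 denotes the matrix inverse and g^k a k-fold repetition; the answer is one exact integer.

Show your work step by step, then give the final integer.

11531602854578

rho(a^-1) = [[-14, 3], [9, -2]]
... * rho(a^-1) = [[-14, 3], [9, -2]]  ->  [[223, -48], [-144, 31]]
... * rho(b) = [[1, 3], [-2, -5]]  ->  [[319, 909], [-206, -587]]
... * rho(a^-1) = [[-14, 3], [9, -2]]  ->  [[3715, -861], [-2399, 556]]
... * rho(b) = [[1, 3], [-2, -5]]  ->  [[5437, 15450], [-3511, -9977]]
... * rho(a^-1) = [[-14, 3], [9, -2]]  ->  [[62932, -14589], [-40639, 9421]]
... * rho(a^-1) = [[-14, 3], [9, -2]]  ->  [[-1012349, 217974], [653735, -140759]]
... * rho(b^-1) = [[-5, -3], [2, 1]]  ->  [[5497693, 3255021], [-3550193, -2101964]]
... * rho(a^-1) = [[-14, 3], [9, -2]]  ->  [[-47672513, 9983037], [30785026, -6446651]]
... * rho(a^-1) = [[-14, 3], [9, -2]]  ->  [[757262515, -162983613], [-489010223, 105248380]]
... * rho(b^-1) = [[-5, -3], [2, 1]]  ->  [[-4112279801, -2434771158], [2655547875, 1572279049]]
... * rho(a^-1) = [[-14, 3], [9, -2]]  ->  [[35658976792, -7467297087], [-23027158809, 4822085527]]
... * rho(a^-1) = [[-14, 3], [9, -2]]  ->  [[-566431348871, 121911524550], [365778993069, -78725647481]]
... * rho(b) = [[1, 3], [-2, -5]]  ->  [[-810254397971, -2308851669363], [523230288031, 1490965216612]]
... * rho(a^-1) = [[-14, 3], [9, -2]]  ->  [[-9436103452673, 2186940144813], [6093462917074, -1412239569131]]
... * rho(b) = [[1, 3], [-2, -5]]  ->  [[-13809983742299, -39243011082084], [8917942055336, 25341586596877]]
tr = -13809983742299 + 25341586596877 = 11531602854578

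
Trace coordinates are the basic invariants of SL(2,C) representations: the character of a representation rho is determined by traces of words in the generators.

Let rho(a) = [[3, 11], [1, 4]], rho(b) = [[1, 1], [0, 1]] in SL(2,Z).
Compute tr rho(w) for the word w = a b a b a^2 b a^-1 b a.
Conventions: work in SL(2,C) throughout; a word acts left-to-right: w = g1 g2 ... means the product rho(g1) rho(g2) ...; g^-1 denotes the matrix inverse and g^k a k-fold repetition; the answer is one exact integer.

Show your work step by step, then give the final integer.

803

rho(a) = [[3, 11], [1, 4]]
... * rho(b) = [[1, 1], [0, 1]]  ->  [[3, 14], [1, 5]]
... * rho(a) = [[3, 11], [1, 4]]  ->  [[23, 89], [8, 31]]
... * rho(b) = [[1, 1], [0, 1]]  ->  [[23, 112], [8, 39]]
... * rho(a) = [[3, 11], [1, 4]]  ->  [[181, 701], [63, 244]]
... * rho(a) = [[3, 11], [1, 4]]  ->  [[1244, 4795], [433, 1669]]
... * rho(b) = [[1, 1], [0, 1]]  ->  [[1244, 6039], [433, 2102]]
... * rho(a^-1) = [[4, -11], [-1, 3]]  ->  [[-1063, 4433], [-370, 1543]]
... * rho(b) = [[1, 1], [0, 1]]  ->  [[-1063, 3370], [-370, 1173]]
... * rho(a) = [[3, 11], [1, 4]]  ->  [[181, 1787], [63, 622]]
tr = 181 + 622 = 803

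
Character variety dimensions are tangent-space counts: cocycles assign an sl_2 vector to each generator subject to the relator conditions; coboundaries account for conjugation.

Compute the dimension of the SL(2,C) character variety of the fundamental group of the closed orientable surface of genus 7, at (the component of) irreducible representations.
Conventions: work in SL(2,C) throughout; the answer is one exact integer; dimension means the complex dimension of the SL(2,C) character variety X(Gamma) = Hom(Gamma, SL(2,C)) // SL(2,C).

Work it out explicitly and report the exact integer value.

36

Gamma = pi_1(Sigma_7) = < a_1, b_1, ..., a_7, b_7 | prod [a_i, b_i] > has 2g = 14 generators and 1 relator.
A cocycle assigns one sl_2 vector per generator subject to the relator condition d_2(z) = 0: dim of the unconstrained space is 3*2g = 42.
d_2 is surjective at irreducible rho (its cokernel H^2 is dual to H^0 = 0), so dim Z^1 = 42 - 3 = 39.
dim B^1 = 3 (coboundaries, injective at irreducible rho).
dim X = dim H^1 = 39 - 3 = 36.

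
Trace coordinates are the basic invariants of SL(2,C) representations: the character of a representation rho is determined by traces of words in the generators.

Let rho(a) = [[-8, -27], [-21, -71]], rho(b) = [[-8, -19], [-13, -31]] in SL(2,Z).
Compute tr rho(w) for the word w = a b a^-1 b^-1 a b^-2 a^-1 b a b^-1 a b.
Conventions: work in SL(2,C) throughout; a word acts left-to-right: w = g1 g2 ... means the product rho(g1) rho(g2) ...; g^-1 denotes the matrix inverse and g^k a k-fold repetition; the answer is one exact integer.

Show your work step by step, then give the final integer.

-283869272136907575

rho(a) = [[-8, -27], [-21, -71]]
... * rho(b) = [[-8, -19], [-13, -31]]  ->  [[415, 989], [1091, 2600]]
... * rho(a^-1) = [[-71, 27], [21, -8]]  ->  [[-8696, 3293], [-22861, 8657]]
... * rho(b^-1) = [[-31, 19], [13, -8]]  ->  [[312385, -191568], [821232, -503615]]
... * rho(a) = [[-8, -27], [-21, -71]]  ->  [[1523848, 5166933], [4006059, 13583401]]
... * rho(b^-1) = [[-31, 19], [13, -8]]  ->  [[19930841, -12382352], [52396384, -32552087]]
... * rho(b^-1) = [[-31, 19], [13, -8]]  ->  [[-778826647, 477744795], [-2047465035, 1255947992]]
... * rho(a^-1) = [[-71, 27], [21, -8]]  ->  [[65329332632, -24850277829], [171744925317, -65329139881]]
... * rho(b) = [[-8, -19], [-13, -31]]  ->  [[-199581049279, -470898707309], [-524680584083, -1237950244712]]
... * rho(a) = [[-8, -27], [-21, -71]]  ->  [[11485521247721, 38822496549472], [30194399811616, 102060843144793]]
... * rho(b^-1) = [[-31, 19], [13, -8]]  ->  [[148641296463785, -92355068689077], [390764566722213, -242793148737640]]
... * rho(a) = [[-8, -27], [-21, -71]]  ->  [[750326070760337, 2543894872402272], [1972539589712736, 6687670258872689]]
... * rho(b) = [[-8, -19], [-13, -31]]  ->  [[-39073241907312232, -93116936388916835], [-102720030083046845, -244796030229595343]]
tr = -39073241907312232 + -244796030229595343 = -283869272136907575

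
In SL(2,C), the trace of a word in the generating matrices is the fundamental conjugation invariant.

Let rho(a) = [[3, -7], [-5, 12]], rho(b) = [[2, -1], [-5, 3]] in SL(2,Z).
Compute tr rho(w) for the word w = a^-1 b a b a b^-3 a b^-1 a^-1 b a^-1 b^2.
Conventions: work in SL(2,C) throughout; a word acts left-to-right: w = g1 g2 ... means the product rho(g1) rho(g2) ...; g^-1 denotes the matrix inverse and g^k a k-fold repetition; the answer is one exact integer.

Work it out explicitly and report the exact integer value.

rho(a^-1) = [[12, 7], [5, 3]]
... * rho(b) = [[2, -1], [-5, 3]]  ->  [[-11, 9], [-5, 4]]
... * rho(a) = [[3, -7], [-5, 12]]  ->  [[-78, 185], [-35, 83]]
... * rho(b) = [[2, -1], [-5, 3]]  ->  [[-1081, 633], [-485, 284]]
... * rho(a) = [[3, -7], [-5, 12]]  ->  [[-6408, 15163], [-2875, 6803]]
... * rho(b^-1) = [[3, 1], [5, 2]]  ->  [[56591, 23918], [25390, 10731]]
... * rho(b^-1) = [[3, 1], [5, 2]]  ->  [[289363, 104427], [129825, 46852]]
... * rho(b^-1) = [[3, 1], [5, 2]]  ->  [[1390224, 498217], [623735, 223529]]
... * rho(a) = [[3, -7], [-5, 12]]  ->  [[1679587, -3752964], [753560, -1683797]]
... * rho(b^-1) = [[3, 1], [5, 2]]  ->  [[-13726059, -5826341], [-6158305, -2614034]]
... * rho(a^-1) = [[12, 7], [5, 3]]  ->  [[-193844413, -113561436], [-86969830, -50950237]]
... * rho(b) = [[2, -1], [-5, 3]]  ->  [[180118354, -146839895], [80811525, -65880881]]
... * rho(a^-1) = [[12, 7], [5, 3]]  ->  [[1427220773, 820308793], [640333895, 368038032]]
... * rho(b) = [[2, -1], [-5, 3]]  ->  [[-1247102419, 1033705606], [-559522370, 463780201]]
... * rho(b) = [[2, -1], [-5, 3]]  ->  [[-7662732868, 4348219237], [-3437945745, 1950862973]]
tr = -7662732868 + 1950862973 = -5711869895

-5711869895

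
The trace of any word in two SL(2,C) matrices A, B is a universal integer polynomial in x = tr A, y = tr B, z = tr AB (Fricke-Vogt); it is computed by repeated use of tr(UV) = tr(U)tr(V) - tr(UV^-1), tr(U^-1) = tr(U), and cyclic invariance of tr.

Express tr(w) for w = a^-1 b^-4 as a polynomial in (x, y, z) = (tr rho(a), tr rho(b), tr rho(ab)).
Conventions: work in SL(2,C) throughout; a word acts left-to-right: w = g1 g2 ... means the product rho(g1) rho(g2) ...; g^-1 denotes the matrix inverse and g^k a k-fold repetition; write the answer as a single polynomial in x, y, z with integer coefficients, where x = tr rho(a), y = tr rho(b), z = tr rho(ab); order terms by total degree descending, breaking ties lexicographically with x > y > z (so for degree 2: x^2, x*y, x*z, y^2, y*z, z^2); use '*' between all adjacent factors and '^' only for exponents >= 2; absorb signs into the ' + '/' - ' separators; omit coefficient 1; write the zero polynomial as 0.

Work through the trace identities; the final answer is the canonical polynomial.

so trace(b^-1) = trace(b) = y
reduce: trace(b^-1 a) = trace(a)*trace(b) - trace(a b) = x*y - z
reduce: trace(a^-1 b^-1) = trace(b^-1)*trace(a) - trace(b^-1 a) = z
trace(b^-1 a^-1 b^-1) = trace(a^-1 b^-1)*trace(b) - trace(a^-1) = y*z - x
so trace(b^-2 a^-1 b^-1) = trace(b^-1 a^-1 b^-1)*trace(b) - trace(b^-1 a^-1) = y^2*z - x*y - z
trace(a^-1 b^-4) = trace(b^-2 a^-1 b^-1)*trace(b) - trace(b^-2 a^-1) = y^3*z - x*y^2 - 2*y*z + x

y^3*z - x*y^2 - 2*y*z + x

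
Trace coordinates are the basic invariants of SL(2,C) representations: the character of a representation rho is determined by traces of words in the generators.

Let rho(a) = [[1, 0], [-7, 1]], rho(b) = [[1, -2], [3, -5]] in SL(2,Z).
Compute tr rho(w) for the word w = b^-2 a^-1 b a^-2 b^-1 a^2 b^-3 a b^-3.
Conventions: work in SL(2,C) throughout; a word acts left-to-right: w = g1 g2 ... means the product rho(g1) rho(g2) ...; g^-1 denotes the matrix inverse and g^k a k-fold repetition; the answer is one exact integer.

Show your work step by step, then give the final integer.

rho(b^-1) = [[-5, 2], [-3, 1]]
... * rho(b^-1) = [[-5, 2], [-3, 1]]  ->  [[19, -8], [12, -5]]
... * rho(a^-1) = [[1, 0], [7, 1]]  ->  [[-37, -8], [-23, -5]]
... * rho(b) = [[1, -2], [3, -5]]  ->  [[-61, 114], [-38, 71]]
... * rho(a^-1) = [[1, 0], [7, 1]]  ->  [[737, 114], [459, 71]]
... * rho(a^-1) = [[1, 0], [7, 1]]  ->  [[1535, 114], [956, 71]]
... * rho(b^-1) = [[-5, 2], [-3, 1]]  ->  [[-8017, 3184], [-4993, 1983]]
... * rho(a) = [[1, 0], [-7, 1]]  ->  [[-30305, 3184], [-18874, 1983]]
... * rho(a) = [[1, 0], [-7, 1]]  ->  [[-52593, 3184], [-32755, 1983]]
... * rho(b^-1) = [[-5, 2], [-3, 1]]  ->  [[253413, -102002], [157826, -63527]]
... * rho(b^-1) = [[-5, 2], [-3, 1]]  ->  [[-961059, 404824], [-598549, 252125]]
... * rho(b^-1) = [[-5, 2], [-3, 1]]  ->  [[3590823, -1517294], [2236370, -944973]]
... * rho(a) = [[1, 0], [-7, 1]]  ->  [[14211881, -1517294], [8851181, -944973]]
... * rho(b^-1) = [[-5, 2], [-3, 1]]  ->  [[-66507523, 26906468], [-41420986, 16757389]]
... * rho(b^-1) = [[-5, 2], [-3, 1]]  ->  [[251818211, -106108578], [156832763, -66084583]]
... * rho(b^-1) = [[-5, 2], [-3, 1]]  ->  [[-940765321, 397527844], [-585910066, 247580943]]
tr = -940765321 + 247580943 = -693184378

-693184378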